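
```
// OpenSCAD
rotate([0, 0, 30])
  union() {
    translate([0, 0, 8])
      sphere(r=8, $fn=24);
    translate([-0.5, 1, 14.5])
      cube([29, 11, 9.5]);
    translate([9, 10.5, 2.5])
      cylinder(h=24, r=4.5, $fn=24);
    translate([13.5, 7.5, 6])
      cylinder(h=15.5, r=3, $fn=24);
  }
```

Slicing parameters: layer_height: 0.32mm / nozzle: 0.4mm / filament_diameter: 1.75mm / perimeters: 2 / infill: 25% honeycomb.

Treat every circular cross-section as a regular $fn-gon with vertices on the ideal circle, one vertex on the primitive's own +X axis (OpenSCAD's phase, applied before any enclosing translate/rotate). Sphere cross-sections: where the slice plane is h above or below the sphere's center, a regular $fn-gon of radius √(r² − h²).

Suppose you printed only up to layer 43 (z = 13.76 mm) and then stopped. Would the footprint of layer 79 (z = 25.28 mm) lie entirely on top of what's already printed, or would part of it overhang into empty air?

entirely on top

Compare the two slices. At z = 13.76: the sphere: section is a regular 24-gon, circumradius = √(r²−h²) = √(8²−5.76²) = 5.552 (area = (24/2)·5.552²·sin(360°/24) = 95.73 mm²); the cube at (-0.5, 1) is absent (z outside [14.5, 24]); the r=4.5 cylinder at (9, 10.5) contributes a regular 24-gon of circumradius 4.5 (area = (24/2)·4.500²·sin(360°/24) = 62.89 mm²); the cylinder at (13.5, 7.5): section is a regular 24-gon, circumradius r=3 (area = (24/2)·3.000²·sin(360°/24) = 27.95 mm²); Merging all regions: the regions partially overlap — summed areas 186.57 mm² minus the doubly-counted overlap 7.02 mm² gives 179.56 mm² — area = 179.56 mm²; (rotated 30° about Z; rotation is an isometry so areas/perimeters/island counts are preserved). At z = 25.28: the sphere is not intersected at this z (|z−center|=17.280 > r=8); the cube at (-0.5, 1) is absent (z outside [14.5, 24]); the r=4.5 cylinder at (9, 10.5) contributes a regular 24-gon of circumradius 4.5 (area = (24/2)·4.500²·sin(360°/24) = 62.89 mm²); the cylinder at (13.5, 7.5) is not intersected at this z (z outside [6, 21.5]); Merging all regions: only the r=4.5 cylinder at (9, 10.5) is present, so the union is just that shape — area = 62.89 mm²; (rotated 30° about Z; rotation is an isometry so areas/perimeters/island counts are preserved). Checking containment: the cross-section at z = 25.28 is a subset of the cross-section at z = 13.76.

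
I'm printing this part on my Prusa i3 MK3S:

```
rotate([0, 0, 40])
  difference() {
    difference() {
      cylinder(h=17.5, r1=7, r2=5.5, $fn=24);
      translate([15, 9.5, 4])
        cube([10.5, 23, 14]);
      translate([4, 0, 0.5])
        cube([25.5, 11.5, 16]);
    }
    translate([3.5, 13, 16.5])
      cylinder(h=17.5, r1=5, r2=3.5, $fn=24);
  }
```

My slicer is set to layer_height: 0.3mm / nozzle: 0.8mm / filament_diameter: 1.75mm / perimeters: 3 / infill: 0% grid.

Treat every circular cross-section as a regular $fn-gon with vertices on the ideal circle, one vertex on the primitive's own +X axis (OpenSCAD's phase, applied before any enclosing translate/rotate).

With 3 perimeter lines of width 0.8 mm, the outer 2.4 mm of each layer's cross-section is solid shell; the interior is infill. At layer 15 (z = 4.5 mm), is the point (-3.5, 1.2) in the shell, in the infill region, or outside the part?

infill

At z = 4.5 mm: the cone (r1=7→r2=5.5) has section circumradius 6.614 here — a regular 24-gon; the 10.5×23 cube at (15, 9.5) contributes its full rectangle; the cube at (4, 0) is present — its section is the full 25.5×11.5 rectangle; Taking the first minus the rest: starting from the cone, the 10.5×23 cube at (15, 9.5) misses the remaining region (no effect); the 25.5×11.5 cube at (4, 0) partially overlaps it — only the 9.39 mm² overlap (of its 293.25 mm²) is removed, clipping the outline — 1 connected region; the cone at (3.5, 13) does not reach this height (z outside [16.5, 34]); Subtracting the remaining from the first: none of the subtracted shapes is present at this height, so that combined region is unchanged — 1 connected region; (rotated 40° about Z; rotation is an isometry so areas/perimeters/island counts are preserved). Overall, the cross-section is a single solid region. Undo the 40° rotation: the query point maps to (-1.910, 3.169) in the un-rotated model frame. The nearest boundary edge runs (-4.68, 4.68)→(-3.31, 5.73); distance from the point to it = 2.88 mm. The point is inside the cross-section and 2.88 mm from the nearest boundary — more than the 2.4 mm shell width (3 × 0.8), so it's in the infill interior.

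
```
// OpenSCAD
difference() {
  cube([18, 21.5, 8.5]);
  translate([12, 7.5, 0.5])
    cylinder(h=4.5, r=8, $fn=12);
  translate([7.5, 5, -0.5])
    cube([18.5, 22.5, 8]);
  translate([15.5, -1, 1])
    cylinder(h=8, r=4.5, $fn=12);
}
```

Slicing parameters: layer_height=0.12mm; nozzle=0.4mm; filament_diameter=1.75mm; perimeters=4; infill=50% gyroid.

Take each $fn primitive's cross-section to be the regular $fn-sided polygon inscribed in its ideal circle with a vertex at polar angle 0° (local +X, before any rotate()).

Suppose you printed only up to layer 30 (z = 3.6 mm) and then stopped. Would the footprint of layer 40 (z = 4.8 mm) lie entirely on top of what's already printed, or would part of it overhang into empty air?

Compare the two slices. At z = 3.6: the cube is present — its section is the full 18×21.5 rectangle (area 387.00 mm²); the r=8 cylinder at (12, 7.5) contributes a regular 12-gon of circumradius 8 (area = (12/2)·8.000²·sin(360°/12) = 192.00 mm²); the 18.5×22.5 cube at (7.5, 5) contributes its full rectangle (area 416.25 mm²); the r=4.5 cylinder at (15.5, -1) gives a regular 12-gon of circumradius 4.5 (constant along its height) (area = (12/2)·4.500²·sin(360°/12) = 60.75 mm²); After the difference (first − rest): starting from the 18×21.5 cube (387.00 mm²), the r=8 cylinder at (12, 7.5) partially overlaps it — only the 178.49 mm² overlap (of its 192.00 mm²) is removed, clipping the outline; the 18.5×22.5 cube at (7.5, 5) partially overlaps it — only the 72.09 mm² overlap (of its 416.25 mm²) is removed, clipping the outline; the r=4.5 cylinder at (15.5, -1) partially overlaps it — only the 3.75 mm² overlap (of its 60.75 mm²) is removed, clipping the outline — area = 132.66 mm². At z = 4.8: the cube (footprint 18×21.5) is included at this height (area 387.00 mm²); the r=8 cylinder at (12, 7.5) gives a regular 12-gon of circumradius 8 (constant along its height) (area = (12/2)·8.000²·sin(360°/12) = 192.00 mm²); the cube at (7.5, 5) is present — its section is the full 18.5×22.5 rectangle (area 416.25 mm²); the r=4.5 cylinder at (15.5, -1) gives a regular 12-gon of circumradius 4.5 (constant along its height) (area = (12/2)·4.500²·sin(360°/12) = 60.75 mm²); Taking the first minus the rest: starting from the 18×21.5 cube (387.00 mm²), the r=8 cylinder at (12, 7.5) partially overlaps it — only the 178.49 mm² overlap (of its 192.00 mm²) is removed, clipping the outline; the 18.5×22.5 cube at (7.5, 5) partially overlaps it — only the 72.09 mm² overlap (of its 416.25 mm²) is removed, clipping the outline; the r=4.5 cylinder at (15.5, -1) partially overlaps it — only the 3.75 mm² overlap (of its 60.75 mm²) is removed, clipping the outline — area = 132.66 mm². Checking containment: the cross-section at z = 4.8 is a subset of the cross-section at z = 3.6.

entirely on top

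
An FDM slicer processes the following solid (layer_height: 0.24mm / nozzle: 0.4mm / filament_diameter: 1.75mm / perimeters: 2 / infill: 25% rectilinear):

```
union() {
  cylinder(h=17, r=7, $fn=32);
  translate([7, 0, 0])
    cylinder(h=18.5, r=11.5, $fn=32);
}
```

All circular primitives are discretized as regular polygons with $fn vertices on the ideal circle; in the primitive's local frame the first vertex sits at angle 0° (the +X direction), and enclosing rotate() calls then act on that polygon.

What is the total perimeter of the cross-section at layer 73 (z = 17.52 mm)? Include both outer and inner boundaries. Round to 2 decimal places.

72.14 mm

At z = 17.52 mm: the cylinder does not reach this height (z outside [0, 17]); the r=11.5 cylinder at (7, 0) gives a regular 32-gon of circumradius 11.5 (constant along its height) (perimeter = 2·32·11.500·sin(180°/32) = 72.14 mm); Merging all regions: only the r=11.5 cylinder at (7, 0) is present, so the union is just that shape — boundary = 72.14 mm. Overall, the cross-section is a single solid region. Total boundary length (outer) = 72.14 mm.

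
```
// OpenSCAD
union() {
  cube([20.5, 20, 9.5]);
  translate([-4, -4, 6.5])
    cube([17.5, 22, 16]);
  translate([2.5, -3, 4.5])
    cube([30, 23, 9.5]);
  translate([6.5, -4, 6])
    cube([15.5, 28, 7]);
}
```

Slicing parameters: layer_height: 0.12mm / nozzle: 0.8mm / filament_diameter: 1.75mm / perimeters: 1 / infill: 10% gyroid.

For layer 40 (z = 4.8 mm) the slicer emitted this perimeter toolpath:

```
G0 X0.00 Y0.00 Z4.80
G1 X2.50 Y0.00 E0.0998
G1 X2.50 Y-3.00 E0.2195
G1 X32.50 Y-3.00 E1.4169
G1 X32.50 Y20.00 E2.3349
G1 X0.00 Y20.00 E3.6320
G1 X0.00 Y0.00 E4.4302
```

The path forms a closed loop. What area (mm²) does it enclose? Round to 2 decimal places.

740.00 mm²

Apply the shoelace formula to the sequence of (X, Y) vertices; enclosed area = 740.00 mm².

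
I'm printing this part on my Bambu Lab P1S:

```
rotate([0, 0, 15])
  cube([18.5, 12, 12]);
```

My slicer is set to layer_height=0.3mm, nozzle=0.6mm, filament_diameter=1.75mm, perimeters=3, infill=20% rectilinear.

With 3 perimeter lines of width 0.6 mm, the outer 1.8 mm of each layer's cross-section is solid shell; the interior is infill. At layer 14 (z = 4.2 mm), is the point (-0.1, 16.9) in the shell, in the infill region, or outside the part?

At z = 4.2 mm: the cube is present — its section is the full 18.5×12 rectangle; (rotated 15° about Z; rotation is an isometry so areas/perimeters/island counts are preserved). Overall, the cross-section is a single solid region. Undo the 15° rotation: the query point maps to (4.277, 16.350) in the un-rotated model frame. The nearest boundary edge runs (18.50, 12.00)→(0.00, 12.00); distance from the point to it = 4.35 mm. The point is not inside any of the regions above, so it lies outside the cross-section (4.35 mm from the nearest boundary).

outside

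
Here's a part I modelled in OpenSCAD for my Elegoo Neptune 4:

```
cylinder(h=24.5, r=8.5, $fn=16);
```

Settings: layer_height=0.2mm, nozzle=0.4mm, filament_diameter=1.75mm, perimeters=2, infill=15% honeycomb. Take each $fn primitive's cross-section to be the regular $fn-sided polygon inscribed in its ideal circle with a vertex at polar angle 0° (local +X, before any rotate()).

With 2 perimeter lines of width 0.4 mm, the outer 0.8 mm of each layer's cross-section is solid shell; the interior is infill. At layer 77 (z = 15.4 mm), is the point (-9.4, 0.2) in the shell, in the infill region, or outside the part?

outside

At z = 15.4 mm: the r=8.5 cylinder gives a regular 16-gon of circumradius 8.5 (constant along its height). Overall, the cross-section is a single solid region. The nearest boundary edge runs (-7.85, 3.25)→(-8.50, 0.00); distance from the point to it = 0.92 mm. The point is not inside any of the regions above, so it lies outside the cross-section (0.92 mm from the nearest boundary).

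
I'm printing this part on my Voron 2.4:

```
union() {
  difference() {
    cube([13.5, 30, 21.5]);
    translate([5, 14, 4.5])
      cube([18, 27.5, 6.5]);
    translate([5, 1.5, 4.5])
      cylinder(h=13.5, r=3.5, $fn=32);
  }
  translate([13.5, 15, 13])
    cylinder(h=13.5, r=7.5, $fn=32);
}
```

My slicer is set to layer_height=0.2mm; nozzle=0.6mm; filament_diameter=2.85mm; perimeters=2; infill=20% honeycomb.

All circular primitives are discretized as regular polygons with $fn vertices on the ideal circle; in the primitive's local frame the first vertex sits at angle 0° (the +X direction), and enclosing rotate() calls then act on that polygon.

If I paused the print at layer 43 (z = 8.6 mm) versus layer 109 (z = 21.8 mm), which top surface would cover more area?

layer 43 (z = 8.6 mm)

Layer 43 (z = 8.6): the cube (footprint 13.5×30) is included at this height (area 405.00 mm²); the cube at (5, 14) is present — its section is the full 18×27.5 rectangle (area 495.00 mm²); the r=3.5 cylinder at (5, 1.5) gives a regular 32-gon of circumradius 3.5 (constant along its height) (area = (32/2)·3.500²·sin(360°/32) = 38.24 mm²); Taking the first minus the rest: starting from the 13.5×30 cube (405.00 mm²), the 18×27.5 cube at (5, 14) partially overlaps it — only the 136.00 mm² overlap (of its 495.00 mm²) is removed, clipping the outline; the r=3.5 cylinder at (5, 1.5) partially overlaps it — only the 29.25 mm² overlap (of its 38.24 mm²) is removed, clipping the outline — area = 239.75 mm²; the cylinder at (13.5, 15) does not reach this height (z outside [13, 26.5]); Combining (union): only the result so far is present, so the union is just that shape — area = 239.75 mm². So its area = 239.75 mm². Layer 109 (z = 21.8): the cube does not reach this height (z outside [0, 21.5]); the cube at (5, 14) is not intersected at this z (z outside [4.5, 11]); the cylinder at (5, 1.5) is absent (z outside [4.5, 18]); After the difference (first − rest): the first operand is absent here, so nothing remains; the cylinder at (13.5, 15): section is a regular 32-gon, circumradius r=7.5 (area = (32/2)·7.500²·sin(360°/32) = 175.58 mm²); Combining (union): only the r=7.5 cylinder at (13.5, 15) is present, so the union is just that shape — area = 175.58 mm². So its area = 175.58 mm². Layer 43 is larger (239.75 vs 175.58 mm²).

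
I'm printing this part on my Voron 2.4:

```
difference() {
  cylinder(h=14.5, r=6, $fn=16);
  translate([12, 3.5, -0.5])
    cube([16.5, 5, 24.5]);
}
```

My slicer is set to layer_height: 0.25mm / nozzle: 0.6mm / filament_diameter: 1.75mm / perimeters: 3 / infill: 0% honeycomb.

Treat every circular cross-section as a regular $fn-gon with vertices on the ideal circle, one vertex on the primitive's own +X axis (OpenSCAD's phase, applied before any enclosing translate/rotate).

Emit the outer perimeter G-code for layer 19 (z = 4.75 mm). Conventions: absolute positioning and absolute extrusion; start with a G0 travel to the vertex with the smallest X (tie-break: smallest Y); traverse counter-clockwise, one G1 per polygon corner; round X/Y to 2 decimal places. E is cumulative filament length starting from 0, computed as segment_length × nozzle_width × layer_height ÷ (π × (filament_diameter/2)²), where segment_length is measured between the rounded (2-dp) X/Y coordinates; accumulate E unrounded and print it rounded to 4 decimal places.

At z = 4.75 mm: the cylinder: section is a regular 16-gon, circumradius r=6; the cube at (12, 3.5) (footprint 16.5×5) is included at this height; Taking the first minus the rest: starting from the r=6 cylinder, the 16.5×5 cube at (12, 3.5) misses the remaining region (no effect) — 1 connected region. The outline is a single polygon with 16 vertices. Extrusion per mm of travel: 0.6 × 0.25 / (π × 0.875²) = 0.062363. Accumulating E over each segment gives final E = 2.3353.

G0 X-6.00 Y0.00 Z4.75
G1 X-5.54 Y-2.30 E0.1463
G1 X-4.24 Y-4.24 E0.2919
G1 X-2.30 Y-5.54 E0.4375
G1 X0.00 Y-6.00 E0.5838
G1 X2.30 Y-5.54 E0.7301
G1 X4.24 Y-4.24 E0.8757
G1 X5.54 Y-2.30 E1.0214
G1 X6.00 Y0.00 E1.1676
G1 X5.54 Y2.30 E1.3139
G1 X4.24 Y4.24 E1.4596
G1 X2.30 Y5.54 E1.6052
G1 X0.00 Y6.00 E1.7515
G1 X-2.30 Y5.54 E1.8977
G1 X-4.24 Y4.24 E2.0434
G1 X-5.54 Y2.30 E2.1890
G1 X-6.00 Y0.00 E2.3353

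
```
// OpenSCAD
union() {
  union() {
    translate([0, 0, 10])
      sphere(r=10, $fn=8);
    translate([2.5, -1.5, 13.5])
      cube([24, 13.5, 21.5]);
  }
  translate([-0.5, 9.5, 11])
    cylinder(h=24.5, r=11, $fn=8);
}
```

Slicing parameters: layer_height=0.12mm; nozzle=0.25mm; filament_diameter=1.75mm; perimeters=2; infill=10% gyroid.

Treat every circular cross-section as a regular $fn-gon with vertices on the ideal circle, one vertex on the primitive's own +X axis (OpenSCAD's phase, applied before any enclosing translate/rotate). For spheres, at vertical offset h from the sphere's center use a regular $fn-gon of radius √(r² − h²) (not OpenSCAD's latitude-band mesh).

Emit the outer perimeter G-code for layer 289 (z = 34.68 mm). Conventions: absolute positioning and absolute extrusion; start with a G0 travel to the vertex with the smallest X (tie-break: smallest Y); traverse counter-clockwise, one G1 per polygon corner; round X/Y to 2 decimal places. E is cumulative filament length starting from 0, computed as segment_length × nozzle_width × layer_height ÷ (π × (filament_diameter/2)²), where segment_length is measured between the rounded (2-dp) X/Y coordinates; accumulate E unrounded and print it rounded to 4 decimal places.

At z = 34.68 mm: the sphere does not reach this height (|z−center|=24.680 > r=10); the cube at (2.5, -1.5) is present — its section is the full 24×13.5 rectangle; Taking the union: only the 24×13.5 cube at (2.5, -1.5) is present, so the union is just that shape — 1 connected region; the r=11 cylinder at (-0.5, 9.5) contributes a regular 8-gon of circumradius 11; Combining (union): the regions partially overlap (shared area 73.13 mm²), so overlapping operands fuse into one piece — 1 connected region. The outline is a single polygon with 11 vertices. Extrusion per mm of travel: 0.25 × 0.12 / (π × 0.875²) = 0.012473. Accumulating E over each segment gives final E = 1.3326.

G0 X-11.50 Y9.50 Z34.68
G1 X-8.28 Y1.72 E0.1050
G1 X-0.50 Y-1.50 E0.2100
G1 X2.50 Y-0.26 E0.2505
G1 X2.50 Y-1.50 E0.2660
G1 X26.50 Y-1.50 E0.5653
G1 X26.50 Y12.00 E0.7337
G1 X9.46 Y12.00 E0.9462
G1 X7.28 Y17.28 E1.0175
G1 X-0.50 Y20.50 E1.1225
G1 X-8.28 Y17.28 E1.2275
G1 X-11.50 Y9.50 E1.3326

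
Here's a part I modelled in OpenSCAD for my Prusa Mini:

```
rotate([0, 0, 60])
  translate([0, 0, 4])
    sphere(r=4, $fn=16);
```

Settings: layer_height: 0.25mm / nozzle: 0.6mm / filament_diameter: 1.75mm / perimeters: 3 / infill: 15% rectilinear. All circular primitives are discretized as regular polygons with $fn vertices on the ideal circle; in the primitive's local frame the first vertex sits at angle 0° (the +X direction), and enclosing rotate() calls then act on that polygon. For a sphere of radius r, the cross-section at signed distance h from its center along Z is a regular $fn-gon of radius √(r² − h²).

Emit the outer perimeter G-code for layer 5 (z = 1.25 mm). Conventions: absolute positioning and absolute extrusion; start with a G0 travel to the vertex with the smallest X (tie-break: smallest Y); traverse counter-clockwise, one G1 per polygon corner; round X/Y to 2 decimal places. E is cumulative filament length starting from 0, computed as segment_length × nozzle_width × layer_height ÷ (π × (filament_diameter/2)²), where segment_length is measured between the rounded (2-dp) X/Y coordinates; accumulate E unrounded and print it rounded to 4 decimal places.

G0 X-2.88 Y0.38 Z1.25
G1 X-2.81 Y-0.75 E0.0706
G1 X-2.30 Y-1.77 E0.1417
G1 X-1.45 Y-2.52 E0.2124
G1 X-0.38 Y-2.88 E0.2828
G1 X0.75 Y-2.81 E0.3534
G1 X1.77 Y-2.30 E0.4245
G1 X2.52 Y-1.45 E0.4952
G1 X2.88 Y-0.38 E0.5656
G1 X2.81 Y0.75 E0.6362
G1 X2.30 Y1.77 E0.7074
G1 X1.45 Y2.52 E0.7781
G1 X0.38 Y2.88 E0.8485
G1 X-0.75 Y2.81 E0.9191
G1 X-1.77 Y2.30 E0.9902
G1 X-2.52 Y1.45 E1.0609
G1 X-2.88 Y0.38 E1.1313

At z = 1.25 mm: the r=4 sphere contributes a regular 16-gon of circumradius √(4²−2.75²) = 2.905; (rotated 60° about Z; rotation is an isometry so areas/perimeters/island counts are preserved). The outline is a single polygon with 16 vertices. Extrusion per mm of travel: 0.6 × 0.25 / (π × 0.875²) = 0.062363. Accumulating E over each segment gives final E = 1.1313.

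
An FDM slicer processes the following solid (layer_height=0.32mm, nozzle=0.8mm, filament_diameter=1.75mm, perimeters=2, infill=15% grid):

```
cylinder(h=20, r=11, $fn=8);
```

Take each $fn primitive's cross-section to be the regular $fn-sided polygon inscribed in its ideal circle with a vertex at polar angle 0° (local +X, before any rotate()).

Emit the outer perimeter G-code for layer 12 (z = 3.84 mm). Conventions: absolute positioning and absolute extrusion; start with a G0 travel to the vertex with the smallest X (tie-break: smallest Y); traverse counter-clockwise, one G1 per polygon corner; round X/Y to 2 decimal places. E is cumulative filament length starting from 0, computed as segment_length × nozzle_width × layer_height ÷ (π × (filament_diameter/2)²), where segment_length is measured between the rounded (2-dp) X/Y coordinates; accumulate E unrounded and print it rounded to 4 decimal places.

G0 X-11.00 Y0.00 Z3.84
G1 X-7.78 Y-7.78 E0.8962
G1 X0.00 Y-11.00 E1.7923
G1 X7.78 Y-7.78 E2.6885
G1 X11.00 Y0.00 E3.5847
G1 X7.78 Y7.78 E4.4808
G1 X0.00 Y11.00 E5.3770
G1 X-7.78 Y7.78 E6.2731
G1 X-11.00 Y0.00 E7.1693

At z = 3.84 mm: the r=11 cylinder gives a regular 8-gon of circumradius 11 (constant along its height). The outline is a single polygon with 8 vertices. Extrusion per mm of travel: 0.8 × 0.32 / (π × 0.875²) = 0.106432. Accumulating E over each segment gives final E = 7.1693.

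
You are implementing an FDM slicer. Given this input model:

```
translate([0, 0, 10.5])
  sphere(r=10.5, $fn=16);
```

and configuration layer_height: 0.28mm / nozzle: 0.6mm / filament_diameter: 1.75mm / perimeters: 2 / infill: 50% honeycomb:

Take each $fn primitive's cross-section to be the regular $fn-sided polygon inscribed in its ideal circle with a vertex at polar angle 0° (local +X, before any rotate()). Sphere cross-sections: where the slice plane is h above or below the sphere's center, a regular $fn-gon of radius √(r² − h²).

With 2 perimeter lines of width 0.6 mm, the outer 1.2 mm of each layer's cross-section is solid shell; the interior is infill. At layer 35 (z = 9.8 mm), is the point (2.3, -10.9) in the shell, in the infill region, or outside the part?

outside

At z = 9.8 mm: the r=10.5 sphere contributes a regular 16-gon of circumradius √(10.5²−0.7²) = 10.477. Overall, the cross-section is a single solid region. The nearest boundary edge runs (-0.00, -10.48)→(4.01, -9.68); distance from the point to it = 0.86 mm. The point is not inside any of the regions above, so it lies outside the cross-section (0.86 mm from the nearest boundary).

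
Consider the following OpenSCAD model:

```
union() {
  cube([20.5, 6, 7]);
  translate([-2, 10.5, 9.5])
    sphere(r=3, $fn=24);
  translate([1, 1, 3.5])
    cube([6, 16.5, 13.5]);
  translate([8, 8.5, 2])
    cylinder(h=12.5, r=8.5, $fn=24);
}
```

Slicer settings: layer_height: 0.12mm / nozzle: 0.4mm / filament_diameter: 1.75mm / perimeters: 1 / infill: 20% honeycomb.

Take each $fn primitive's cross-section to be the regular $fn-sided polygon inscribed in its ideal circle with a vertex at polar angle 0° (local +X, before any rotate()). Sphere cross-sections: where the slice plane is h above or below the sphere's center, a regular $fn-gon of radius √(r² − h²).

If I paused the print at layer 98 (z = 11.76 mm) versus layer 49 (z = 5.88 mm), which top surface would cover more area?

Layer 98 (z = 11.76): the cube is absent (z outside [0, 7]); the sphere at (-2, 10.5): section is a regular 24-gon, circumradius = √(r²−h²) = √(3²−2.26²) = 1.973 (area = (24/2)·1.973²·sin(360°/24) = 12.09 mm²); the cube at (1, 1) (footprint 6×16.5) is included at this height (area 99.00 mm²); the r=8.5 cylinder at (8, 8.5) gives a regular 24-gon of circumradius 8.5 (constant along its height) (area = (24/2)·8.500²·sin(360°/24) = 224.40 mm²); Taking the union: the regions partially overlap — summed areas 335.49 mm² minus the doubly-counted overlap 84.66 mm² gives 250.83 mm² — area = 250.83 mm². So its area = 250.83 mm². Layer 49 (z = 5.88): the cube (footprint 20.5×6) is included at this height (area 123.00 mm²); the sphere at (-2, 10.5) does not reach this height (|z−center|=3.620 > r=3); the cube at (1, 1) (footprint 6×16.5) is included at this height (area 99.00 mm²); the cylinder at (8, 8.5): section is a regular 24-gon, circumradius r=8.5 (area = (24/2)·8.500²·sin(360°/24) = 224.40 mm²); Taking the union: the regions partially overlap — summed areas 446.40 mm² minus the doubly-counted overlap 158.52 mm² gives 287.87 mm² — area = 287.87 mm². So its area = 287.87 mm². Layer 49 is larger (287.87 vs 250.83 mm²).

layer 49 (z = 5.88 mm)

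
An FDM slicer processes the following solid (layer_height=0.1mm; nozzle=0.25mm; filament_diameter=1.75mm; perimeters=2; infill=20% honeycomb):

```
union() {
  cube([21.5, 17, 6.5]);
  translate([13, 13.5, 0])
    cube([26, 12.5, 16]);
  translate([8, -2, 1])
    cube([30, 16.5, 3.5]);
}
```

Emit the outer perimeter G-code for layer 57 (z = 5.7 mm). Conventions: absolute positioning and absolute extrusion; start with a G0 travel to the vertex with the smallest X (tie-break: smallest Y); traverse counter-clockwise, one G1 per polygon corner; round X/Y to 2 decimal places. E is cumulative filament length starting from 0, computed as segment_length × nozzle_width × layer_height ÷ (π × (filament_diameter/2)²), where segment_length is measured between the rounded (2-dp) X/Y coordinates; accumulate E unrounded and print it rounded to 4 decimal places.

At z = 5.7 mm: the cube is present — its section is the full 21.5×17 rectangle; the cube at (13, 13.5) (footprint 26×12.5) is included at this height; the cube at (8, -2) is not intersected at this z (z outside [1, 4.5]); Taking the union: the regions partially overlap (shared area 29.75 mm²), so overlapping operands fuse into one piece — 1 connected region. The outline is a single polygon with 8 vertices. Extrusion per mm of travel: 0.25 × 0.1 / (π × 0.875²) = 0.010394. Accumulating E over each segment gives final E = 1.3512.

G0 X0.00 Y0.00 Z5.70
G1 X21.50 Y0.00 E0.2235
G1 X21.50 Y13.50 E0.3638
G1 X39.00 Y13.50 E0.5457
G1 X39.00 Y26.00 E0.6756
G1 X13.00 Y26.00 E0.9458
G1 X13.00 Y17.00 E1.0394
G1 X0.00 Y17.00 E1.1745
G1 X0.00 Y0.00 E1.3512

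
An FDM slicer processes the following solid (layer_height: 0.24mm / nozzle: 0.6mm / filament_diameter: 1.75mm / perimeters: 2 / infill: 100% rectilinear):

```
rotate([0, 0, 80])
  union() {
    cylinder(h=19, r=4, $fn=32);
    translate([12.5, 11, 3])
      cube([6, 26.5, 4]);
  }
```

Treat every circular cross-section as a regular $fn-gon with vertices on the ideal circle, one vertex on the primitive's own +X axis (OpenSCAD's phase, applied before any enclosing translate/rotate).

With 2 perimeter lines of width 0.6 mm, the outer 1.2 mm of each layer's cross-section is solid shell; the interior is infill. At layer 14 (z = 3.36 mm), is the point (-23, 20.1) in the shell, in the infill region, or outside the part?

At z = 3.36 mm: the cylinder: section is a regular 32-gon, circumradius r=4; the 6×26.5 cube at (12.5, 11) contributes its full rectangle; Combining (union): the 2 present regions are separate (no shared area or edge), so areas and boundary lengths simply add and each stays a separate island — 2 connected regions; (rotated 80° about Z; rotation is an isometry so areas/perimeters/island counts are preserved). Overall, the cross-section has 2 separate islands. Undo the 80° rotation: the query point maps to (15.801, 26.141) in the un-rotated model frame. The nearest boundary edge runs (18.50, 37.50)→(18.50, 11.00); distance from the point to it = 2.70 mm. (Shell/infill is judged within the island containing the point — the largest one.) The point is inside the cross-section and 2.70 mm from the nearest boundary — more than the 1.2 mm shell width (2 × 0.6), so it's in the infill interior.

infill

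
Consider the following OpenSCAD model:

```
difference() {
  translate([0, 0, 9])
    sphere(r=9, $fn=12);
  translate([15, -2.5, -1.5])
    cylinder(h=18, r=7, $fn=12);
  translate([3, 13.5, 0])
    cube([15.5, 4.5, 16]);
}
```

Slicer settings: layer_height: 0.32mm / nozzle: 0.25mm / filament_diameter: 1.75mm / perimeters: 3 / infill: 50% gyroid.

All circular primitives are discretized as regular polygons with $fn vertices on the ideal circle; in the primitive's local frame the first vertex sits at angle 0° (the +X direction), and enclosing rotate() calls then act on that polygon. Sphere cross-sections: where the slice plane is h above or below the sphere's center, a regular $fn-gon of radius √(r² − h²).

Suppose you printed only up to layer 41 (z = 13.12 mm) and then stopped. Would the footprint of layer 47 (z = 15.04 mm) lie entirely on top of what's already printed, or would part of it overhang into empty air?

entirely on top

Compare the two slices. At z = 13.12: the sphere: section is a regular 12-gon, circumradius = √(r²−h²) = √(9²−4.12²) = 8.002 (area = (12/2)·8.002²·sin(360°/12) = 192.08 mm²); the r=7 cylinder at (15, -2.5) gives a regular 12-gon of circumradius 7 (constant along its height) (area = (12/2)·7.000²·sin(360°/12) = 147.00 mm²); the 15.5×4.5 cube at (3, 13.5) contributes its full rectangle (area 69.75 mm²); Subtracting the remaining from the first: starting from the r=9 sphere (192.08 mm²), the r=7 cylinder at (15, -2.5) misses the remaining region (no effect); the 15.5×4.5 cube at (3, 13.5) misses the remaining region (no effect) — area = 192.08 mm². At z = 15.04: the r=9 sphere slices to a regular 12-gon of circumradius 6.672 (√(r²−h²) with h=6.04 from center) (area = (12/2)·6.672²·sin(360°/12) = 133.56 mm²); the r=7 cylinder at (15, -2.5) contributes a regular 12-gon of circumradius 7 (area = (12/2)·7.000²·sin(360°/12) = 147.00 mm²); the 15.5×4.5 cube at (3, 13.5) contributes its full rectangle (area 69.75 mm²); Taking the first minus the rest: starting from the r=9 sphere (133.56 mm²), the r=7 cylinder at (15, -2.5) misses the remaining region (no effect); the 15.5×4.5 cube at (3, 13.5) misses the remaining region (no effect) — area = 133.56 mm². Checking containment: the cross-section at z = 15.04 is a subset of the cross-section at z = 13.12.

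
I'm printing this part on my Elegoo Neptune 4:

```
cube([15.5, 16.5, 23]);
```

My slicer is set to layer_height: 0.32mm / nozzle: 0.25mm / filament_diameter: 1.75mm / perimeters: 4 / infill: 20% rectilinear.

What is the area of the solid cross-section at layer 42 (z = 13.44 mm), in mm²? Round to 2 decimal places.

At z = 13.44 mm: the cube (footprint 15.5×16.5) is included at this height (area 255.75 mm²). Overall, the cross-section is a single solid region. Net area = 255.75 mm².

255.75 mm²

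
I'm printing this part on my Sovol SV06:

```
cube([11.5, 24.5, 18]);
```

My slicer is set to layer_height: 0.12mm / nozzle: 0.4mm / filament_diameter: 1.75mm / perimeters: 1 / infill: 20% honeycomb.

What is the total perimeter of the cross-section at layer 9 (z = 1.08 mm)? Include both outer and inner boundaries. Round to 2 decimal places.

72.00 mm

At z = 1.08 mm: the cube is present — its section is the full 11.5×24.5 rectangle (perimeter 72.00 mm). Overall, the cross-section is a single solid region. Total boundary length (outer) = 72.00 mm.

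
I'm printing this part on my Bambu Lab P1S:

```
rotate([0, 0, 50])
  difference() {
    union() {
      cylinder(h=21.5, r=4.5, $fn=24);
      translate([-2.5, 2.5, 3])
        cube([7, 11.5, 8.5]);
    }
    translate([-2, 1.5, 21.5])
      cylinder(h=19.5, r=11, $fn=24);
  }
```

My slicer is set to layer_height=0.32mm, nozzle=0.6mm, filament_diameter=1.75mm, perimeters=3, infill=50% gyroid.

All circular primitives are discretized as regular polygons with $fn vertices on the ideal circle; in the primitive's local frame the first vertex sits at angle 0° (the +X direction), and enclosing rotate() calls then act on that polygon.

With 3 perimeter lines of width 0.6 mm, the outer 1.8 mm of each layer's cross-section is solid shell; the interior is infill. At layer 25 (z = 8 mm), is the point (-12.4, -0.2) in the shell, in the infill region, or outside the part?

At z = 8 mm: the r=4.5 cylinder contributes a regular 24-gon of circumradius 4.5; the 7×11.5 cube at (-2.5, 2.5) contributes its full rectangle; Merging all regions: the regions partially overlap (shared area 9.47 mm²), so overlapping operands fuse into one piece — 1 connected region; the cylinder at (-2, 1.5) does not reach this height (z outside [21.5, 41]); Subtracting the remaining from the first: none of the subtracted shapes is present at this height, so that combined region is unchanged — 1 connected region; (rotated 50° about Z; rotation is an isometry so areas/perimeters/island counts are preserved). Overall, the cross-section is a single solid region. Undo the 50° rotation: the query point maps to (-8.124, 9.370) in the un-rotated model frame. The nearest boundary edge runs (-2.50, 3.71)→(-2.50, 14.00); distance from the point to it = 5.62 mm. The point is not inside any of the regions above, so it lies outside the cross-section (5.62 mm from the nearest boundary).

outside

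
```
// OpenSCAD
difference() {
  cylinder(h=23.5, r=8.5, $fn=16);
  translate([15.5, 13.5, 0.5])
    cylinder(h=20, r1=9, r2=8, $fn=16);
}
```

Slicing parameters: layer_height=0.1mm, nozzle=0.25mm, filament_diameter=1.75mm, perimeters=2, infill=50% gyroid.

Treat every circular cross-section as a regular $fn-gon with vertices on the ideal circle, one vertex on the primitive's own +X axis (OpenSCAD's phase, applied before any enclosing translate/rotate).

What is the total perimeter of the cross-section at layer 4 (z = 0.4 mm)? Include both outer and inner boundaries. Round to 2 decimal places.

53.06 mm

At z = 0.4 mm: the cylinder: section is a regular 16-gon, circumradius r=8.5 (perimeter = 2·16·8.500·sin(180°/16) = 53.06 mm); the cone at (15.5, 13.5) is not intersected at this z (z outside [0.5, 20.5]); Taking the first minus the rest: none of the subtracted shapes is present at this height, so the r=8.5 cylinder is unchanged — boundary = 53.06 mm. Overall, the cross-section is a single solid region. Total boundary length (outer) = 53.06 mm.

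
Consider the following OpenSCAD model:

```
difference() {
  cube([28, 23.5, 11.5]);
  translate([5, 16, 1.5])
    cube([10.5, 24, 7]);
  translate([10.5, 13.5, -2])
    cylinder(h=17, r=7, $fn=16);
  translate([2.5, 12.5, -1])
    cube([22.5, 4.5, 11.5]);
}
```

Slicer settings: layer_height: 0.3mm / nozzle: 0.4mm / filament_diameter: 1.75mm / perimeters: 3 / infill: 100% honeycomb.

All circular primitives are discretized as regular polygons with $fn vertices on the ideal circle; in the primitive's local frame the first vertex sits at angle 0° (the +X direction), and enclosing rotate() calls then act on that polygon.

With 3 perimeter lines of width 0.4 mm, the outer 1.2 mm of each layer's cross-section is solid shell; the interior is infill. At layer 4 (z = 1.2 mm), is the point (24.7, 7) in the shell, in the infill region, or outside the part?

infill

At z = 1.2 mm: the cube is present — its section is the full 28×23.5 rectangle; the cube at (5, 16) does not reach this height (z outside [1.5, 8.5]); the cylinder at (10.5, 13.5): section is a regular 16-gon, circumradius r=7; the cube at (2.5, 12.5) is present — its section is the full 22.5×4.5 rectangle; Taking the first minus the rest: starting from the 28×23.5 cube, the r=7 cylinder at (10.5, 13.5) lies wholly inside it (removes its full 150.01 mm² and its 43.70 mm outline becomes a hole wall); the 22.5×4.5 cube at (2.5, 12.5) partially overlaps it — only the 41.20 mm² overlap (of its 101.25 mm²) is removed, clipping the outline — 1 connected region with 1 hole. Overall, the cross-section is one region with 1 hole. The nearest boundary edge runs (28.00, 23.50)→(28.00, 0.00); distance from the point to it = 3.30 mm. The point is inside the cross-section and 3.30 mm from the nearest boundary — more than the 1.2 mm shell width (3 × 0.4), so it's in the infill interior.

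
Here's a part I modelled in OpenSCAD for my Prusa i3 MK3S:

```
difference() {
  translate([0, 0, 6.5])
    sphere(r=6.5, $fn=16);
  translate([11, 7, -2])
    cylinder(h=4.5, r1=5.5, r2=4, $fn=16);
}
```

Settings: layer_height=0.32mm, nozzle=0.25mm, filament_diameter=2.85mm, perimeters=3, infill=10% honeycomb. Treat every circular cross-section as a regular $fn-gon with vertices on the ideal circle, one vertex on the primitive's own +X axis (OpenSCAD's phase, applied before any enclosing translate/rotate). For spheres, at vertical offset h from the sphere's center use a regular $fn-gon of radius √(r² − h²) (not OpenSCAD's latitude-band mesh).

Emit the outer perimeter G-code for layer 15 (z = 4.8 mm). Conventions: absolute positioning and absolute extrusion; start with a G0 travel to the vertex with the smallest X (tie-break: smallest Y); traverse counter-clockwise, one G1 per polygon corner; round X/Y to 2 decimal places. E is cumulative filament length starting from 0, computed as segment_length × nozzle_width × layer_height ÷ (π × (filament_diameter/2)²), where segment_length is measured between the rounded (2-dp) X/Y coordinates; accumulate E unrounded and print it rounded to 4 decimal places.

G0 X-6.27 Y0.00 Z4.80
G1 X-5.80 Y-2.40 E0.0307
G1 X-4.44 Y-4.44 E0.0614
G1 X-2.40 Y-5.80 E0.0922
G1 X0.00 Y-6.27 E0.1228
G1 X2.40 Y-5.80 E0.1535
G1 X4.44 Y-4.44 E0.1842
G1 X5.80 Y-2.40 E0.2150
G1 X6.27 Y0.00 E0.2457
G1 X5.80 Y2.40 E0.2763
G1 X4.44 Y4.44 E0.3071
G1 X2.40 Y5.80 E0.3378
G1 X0.00 Y6.27 E0.3685
G1 X-2.40 Y5.80 E0.3992
G1 X-4.44 Y4.44 E0.4299
G1 X-5.80 Y2.40 E0.4606
G1 X-6.27 Y0.00 E0.4913

At z = 4.8 mm: the r=6.5 sphere slices to a regular 16-gon of circumradius 6.274 (√(r²−h²) with h=1.7 from center); the cone at (11, 7) is not intersected at this z (z outside [-2, 2.5]); Subtracting the remaining from the first: none of the subtracted shapes is present at this height, so the r=6.5 sphere is unchanged — 1 connected region. The outline is a single polygon with 16 vertices. Extrusion per mm of travel: 0.25 × 0.32 / (π × 1.425²) = 0.012540. Accumulating E over each segment gives final E = 0.4913.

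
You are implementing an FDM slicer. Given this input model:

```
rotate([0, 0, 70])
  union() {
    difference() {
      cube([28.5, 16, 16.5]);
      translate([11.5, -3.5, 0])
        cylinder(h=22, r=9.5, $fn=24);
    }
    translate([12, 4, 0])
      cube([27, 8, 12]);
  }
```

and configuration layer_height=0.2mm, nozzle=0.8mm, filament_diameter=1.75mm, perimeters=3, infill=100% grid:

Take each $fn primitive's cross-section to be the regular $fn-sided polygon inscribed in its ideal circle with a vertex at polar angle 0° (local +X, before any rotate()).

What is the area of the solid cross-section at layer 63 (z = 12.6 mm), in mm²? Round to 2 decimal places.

380.43 mm²

At z = 12.6 mm: the cube (footprint 28.5×16) is included at this height (area 456.00 mm²); the cylinder at (11.5, -3.5): section is a regular 24-gon, circumradius r=9.5 (area = (24/2)·9.500²·sin(360°/24) = 280.30 mm²); After the difference (first − rest): starting from the 28.5×16 cube (456.00 mm²), the r=9.5 cylinder at (11.5, -3.5) partially overlaps it — only the 75.57 mm² overlap (of its 280.30 mm²) is removed, clipping the outline — area = 380.43 mm²; the cube at (12, 4) does not reach this height (z outside [0, 12]); Combining (union): only the result so far is present, so the union is just that shape — area = 380.43 mm²; (rotated 70° about Z; rotation is an isometry so areas/perimeters/island counts are preserved). Overall, the cross-section is a single solid region. Net area = 380.43 mm².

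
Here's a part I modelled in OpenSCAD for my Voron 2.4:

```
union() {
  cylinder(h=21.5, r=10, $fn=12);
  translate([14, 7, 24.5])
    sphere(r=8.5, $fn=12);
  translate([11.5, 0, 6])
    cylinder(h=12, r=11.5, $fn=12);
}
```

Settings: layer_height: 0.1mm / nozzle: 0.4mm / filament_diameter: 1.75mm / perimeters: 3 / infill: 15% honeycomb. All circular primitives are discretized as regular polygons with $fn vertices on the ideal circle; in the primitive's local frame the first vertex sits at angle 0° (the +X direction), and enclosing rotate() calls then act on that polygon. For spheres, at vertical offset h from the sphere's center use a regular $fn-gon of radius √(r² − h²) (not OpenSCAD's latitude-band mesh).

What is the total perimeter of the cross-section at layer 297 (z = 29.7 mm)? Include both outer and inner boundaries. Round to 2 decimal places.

At z = 29.7 mm: the cylinder is not intersected at this z (z outside [0, 21.5]); the sphere at (14, 7): section is a regular 12-gon, circumradius = √(r²−h²) = √(8.5²−5.2²) = 6.724 (perimeter = 2·12·6.724·sin(180°/12) = 41.77 mm); the cylinder at (11.5, 0) does not reach this height (z outside [6, 18]); Combining (union): only the r=8.5 sphere at (14, 7) is present, so the union is just that shape — boundary = 41.77 mm. Overall, the cross-section is a single solid region. Total boundary length (outer) = 41.77 mm.

41.77 mm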